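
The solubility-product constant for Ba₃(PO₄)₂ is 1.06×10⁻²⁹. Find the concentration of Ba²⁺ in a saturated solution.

Ba₃(PO₄)₂(s) ⇌ 3 Ba²⁺(aq) + 2 PO₄³⁻(aq)
Call the molar solubility s, so that [Ba²⁺] = 3s and [PO₄³⁻] = 2s.
Ksp = [Ba²⁺]^3[PO₄³⁻]^2 = (3s)^3 · (2s)^2 = 108s^5 = 1.06×10⁻²⁹
s = 6.29×10⁻⁷ mol L⁻¹
[Ba²⁺] = 3s = 1.89×10⁻⁶ mol L⁻¹

1.89×10⁻⁶ M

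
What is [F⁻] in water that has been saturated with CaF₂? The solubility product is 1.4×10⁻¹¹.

3.0×10⁻⁴ M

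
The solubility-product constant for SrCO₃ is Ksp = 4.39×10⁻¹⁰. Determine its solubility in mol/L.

2.10×10⁻⁵ M

SrCO₃(s) ⇌ Sr²⁺(aq) + CO₃²⁻(aq)
Call the molar solubility s, so that [Sr²⁺] = s and [CO₃²⁻] = s.
Ksp = [Sr²⁺][CO₃²⁻] = s · s = s^2
s^2 = 4.39×10⁻¹⁰
s = (4.39×10⁻¹⁰)^(1/2) = 2.10×10⁻⁵ M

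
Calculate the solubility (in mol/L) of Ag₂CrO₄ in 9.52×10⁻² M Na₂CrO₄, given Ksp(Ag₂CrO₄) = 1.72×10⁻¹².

2.13×10⁻⁶ M

Ag₂CrO₄(s) ⇌ 2 Ag⁺(aq) + CrO₄²⁻(aq)
Let s be the solubility of Ag₂CrO₄ here. The common ion gives [CrO₄²⁻] ≈ 9.52×10⁻² M, and [Ag⁺] = 2s.
Ksp = [Ag⁺]^2[CrO₄²⁻] = (2s)^2(9.52×10⁻²)
(2s)^2 = 1.72×10⁻¹² / (9.52×10⁻²) = 1.81×10⁻¹¹
s = 2.13×10⁻⁶ M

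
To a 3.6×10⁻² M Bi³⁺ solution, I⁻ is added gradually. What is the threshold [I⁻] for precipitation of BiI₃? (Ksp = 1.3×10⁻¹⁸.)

3.3×10⁻⁶ M

A salt starts to precipitate once the ion product Q reaches its Ksp.
BiI₃(s) ⇌ Bi³⁺(aq) + 3 I⁻(aq)
Ksp = [Bi³⁺][I⁻]^3 = [I⁻]^3(3.6×10⁻²)
[I⁻]^3 = 1.3×10⁻¹⁸ / (3.6×10⁻²) = 3.6×10⁻¹⁷
[I⁻] = 3.3×10⁻⁶ M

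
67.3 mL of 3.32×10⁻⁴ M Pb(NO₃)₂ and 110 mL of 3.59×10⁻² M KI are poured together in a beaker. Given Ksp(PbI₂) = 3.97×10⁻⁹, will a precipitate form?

Yes

Total volume after mixing = 67.3 + 110 = 177.3 mL.
[Pb²⁺] = (3.32×10⁻⁴)(67.3)/177.3 = 1.26×10⁻⁴ M
[I⁻] = (3.59×10⁻²)(110)/177.3 = 2.23×10⁻² M
Q = [Pb²⁺][I⁻]^2 = 6.25×10⁻⁸
Because Q > Ksp (6.25×10⁻⁸ vs 3.97×10⁻⁹), a precipitate of PbI₂ forms.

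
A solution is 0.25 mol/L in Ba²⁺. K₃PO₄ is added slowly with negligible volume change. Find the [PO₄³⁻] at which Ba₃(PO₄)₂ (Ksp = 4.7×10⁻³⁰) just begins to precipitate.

Precipitation of each salt begins when its ion product equals Ksp.
Ba₃(PO₄)₂(s) ⇌ 3 Ba²⁺(aq) + 2 PO₄³⁻(aq)
Ksp = [Ba²⁺]^3[PO₄³⁻]^2 = [PO₄³⁻]^2(0.25)^3
[PO₄³⁻]^2 = 4.7×10⁻³⁰ / (0.25)^3 = 3.0×10⁻²⁸
[PO₄³⁻] = 1.7×10⁻¹⁴ mol/L

1.7×10⁻¹⁴ M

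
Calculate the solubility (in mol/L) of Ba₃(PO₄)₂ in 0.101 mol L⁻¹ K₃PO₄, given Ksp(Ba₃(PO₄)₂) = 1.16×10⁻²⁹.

3.48×10⁻¹⁰ M

Ba₃(PO₄)₂(s) ⇌ 3 Ba²⁺(aq) + 2 PO₄³⁻(aq)
Let s be the solubility of Ba₃(PO₄)₂ here. The common ion gives [PO₄³⁻] ≈ 0.101 mol L⁻¹, and [Ba²⁺] = 3s.
Ksp = [Ba²⁺]^3[PO₄³⁻]^2 = (3s)^3(0.101)^2
(3s)^3 = 1.16×10⁻²⁹ / (0.101)^2 = 1.14×10⁻²⁷
s = 3.48×10⁻¹⁰ mol L⁻¹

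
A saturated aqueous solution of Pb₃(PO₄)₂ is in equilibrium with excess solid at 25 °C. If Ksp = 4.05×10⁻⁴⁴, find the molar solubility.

8.22×10⁻¹⁰ M

Pb₃(PO₄)₂(s) ⇌ 3 Pb²⁺(aq) + 2 PO₄³⁻(aq)
With molar solubility s: [Pb²⁺] = 3s, [PO₄³⁻] = 2s.
Ksp = [Pb²⁺]^3[PO₄³⁻]^2 = (3s)^3 · (2s)^2 = 108s^5
108s^5 = 4.05×10⁻⁴⁴  ⇒  s^5 = 3.75×10⁻⁴⁶
s = 8.22×10⁻¹⁰ mol/L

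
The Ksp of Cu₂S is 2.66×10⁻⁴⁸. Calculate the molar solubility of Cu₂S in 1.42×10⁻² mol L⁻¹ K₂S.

6.84×10⁻²⁴ M

Cu₂S(s) ⇌ 2 Cu⁺(aq) + S²⁻(aq)
S²⁻ is already present at 1.42×10⁻² mol L⁻¹. If s mol/L of Cu₂S dissolves, [Cu⁺] = 2s while [S²⁻] ≈ 1.42×10⁻² mol L⁻¹.
Ksp = [Cu⁺]^2[S²⁻] = (2s)^2(1.42×10⁻²)
(2s)^2 = 2.66×10⁻⁴⁸ / (1.42×10⁻²) = 1.87×10⁻⁴⁶
s = 6.84×10⁻²⁴ mol L⁻¹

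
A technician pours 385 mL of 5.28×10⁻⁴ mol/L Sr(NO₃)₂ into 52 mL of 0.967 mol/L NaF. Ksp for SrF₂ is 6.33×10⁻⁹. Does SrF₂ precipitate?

Yes

Total volume after mixing = 385 + 52 = 437 mL.
[Sr²⁺] = (5.28×10⁻⁴)(385)/437 = 4.65×10⁻⁴ mol/L
[F⁻] = (0.967)(52)/437 = 0.115 mol/L
Q = [Sr²⁺][F⁻]^2 = 6.16×10⁻⁶
Because Q > Ksp (6.16×10⁻⁶ vs 6.33×10⁻⁹), a precipitate of SrF₂ forms.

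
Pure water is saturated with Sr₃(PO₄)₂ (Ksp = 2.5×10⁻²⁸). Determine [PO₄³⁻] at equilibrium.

2.4×10⁻⁶ M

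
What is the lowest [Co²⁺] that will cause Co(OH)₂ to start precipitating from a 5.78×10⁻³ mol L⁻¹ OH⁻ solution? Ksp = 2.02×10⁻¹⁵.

6.05×10⁻¹¹ M

Precipitation of each salt begins when its ion product equals Ksp.
Co(OH)₂(s) ⇌ Co²⁺(aq) + 2 OH⁻(aq)
Ksp = [Co²⁺][OH⁻]^2 = [Co²⁺](5.78×10⁻³)^2
[Co²⁺] = 2.02×10⁻¹⁵ / (5.78×10⁻³)^2 = 6.05×10⁻¹¹
[Co²⁺] = 6.05×10⁻¹¹ mol L⁻¹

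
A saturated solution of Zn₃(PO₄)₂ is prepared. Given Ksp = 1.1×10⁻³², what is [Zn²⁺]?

4.8×10⁻⁷ M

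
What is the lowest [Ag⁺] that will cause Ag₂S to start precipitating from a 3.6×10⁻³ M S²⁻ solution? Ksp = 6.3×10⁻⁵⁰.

Precipitation begins when Q = Ksp.
Ag₂S(s) ⇌ 2 Ag⁺(aq) + S²⁻(aq)
Ksp = [Ag⁺]^2[S²⁻] = [Ag⁺]^2(3.6×10⁻³)
[Ag⁺]^2 = 6.3×10⁻⁵⁰ / (3.6×10⁻³) = 1.8×10⁻⁴⁷
[Ag⁺] = 4.2×10⁻²⁴ M

4.2×10⁻²⁴ M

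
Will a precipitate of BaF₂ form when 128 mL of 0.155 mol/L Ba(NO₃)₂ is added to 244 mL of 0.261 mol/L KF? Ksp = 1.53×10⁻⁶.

Yes

After mixing, V = 128 mL + 244 mL = 372 mL.
[Ba²⁺] = (0.155)(128)/372 = 5.33×10⁻² mol/L
[F⁻] = (0.261)(244)/372 = 0.171 mol/L
Q = [Ba²⁺][F⁻]^2 = 1.56×10⁻³
Since Q (1.56×10⁻³) exceeds Ksp (1.53×10⁻⁶), BaF₂ will precipitate.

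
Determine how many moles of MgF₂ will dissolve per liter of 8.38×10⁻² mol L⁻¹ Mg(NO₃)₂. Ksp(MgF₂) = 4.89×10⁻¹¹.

MgF₂(s) ⇌ Mg²⁺(aq) + 2 F⁻(aq)
Mg²⁺ is already present at 8.38×10⁻² mol L⁻¹. If s mol/L of MgF₂ dissolves, [F⁻] = 2s while [Mg²⁺] ≈ 8.38×10⁻² mol L⁻¹.
Ksp = [Mg²⁺][F⁻]^2 = (8.38×10⁻²)(2s)^2
(2s)^2 = 4.89×10⁻¹¹ / (8.38×10⁻²) = 5.84×10⁻¹⁰
s = 1.21×10⁻⁵ mol L⁻¹

1.21×10⁻⁵ M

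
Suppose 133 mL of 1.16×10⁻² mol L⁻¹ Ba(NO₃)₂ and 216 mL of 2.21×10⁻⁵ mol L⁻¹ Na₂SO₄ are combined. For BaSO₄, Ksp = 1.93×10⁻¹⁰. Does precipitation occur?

After mixing, V = 133 mL + 216 mL = 349 mL.
[Ba²⁺] = (1.16×10⁻²)(133)/349 = 4.42×10⁻³ mol L⁻¹
[SO₄²⁻] = (2.21×10⁻⁵)(216)/349 = 1.37×10⁻⁵ mol L⁻¹
Q = [Ba²⁺][SO₄²⁻] = 6.05×10⁻⁸
Since Q (6.05×10⁻⁸) exceeds Ksp (1.93×10⁻¹⁰), BaSO₄ will precipitate.

Yes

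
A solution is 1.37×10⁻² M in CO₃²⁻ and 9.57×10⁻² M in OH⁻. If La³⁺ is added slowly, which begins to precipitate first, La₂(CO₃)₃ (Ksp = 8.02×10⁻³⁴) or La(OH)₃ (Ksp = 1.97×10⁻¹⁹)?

Precipitation begins when Q = Ksp.
For La₂(CO₃)₃: [La³⁺] = (Ksp/[CO₃²⁻]^3)^(1/2) = 1.77×10⁻¹⁴ M
For La(OH)₃: [La³⁺] = (Ksp/[OH⁻]^3) = 2.25×10⁻¹⁶ M
Since La(OH)₃ needs less La³⁺ to reach saturation, it precipitates first.

La(OH)₃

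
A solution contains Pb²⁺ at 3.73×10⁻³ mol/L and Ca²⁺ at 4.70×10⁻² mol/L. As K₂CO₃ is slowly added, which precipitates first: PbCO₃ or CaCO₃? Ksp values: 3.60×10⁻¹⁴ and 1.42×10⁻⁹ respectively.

A salt starts to precipitate once the ion product Q reaches its Ksp.
For PbCO₃: [CO₃²⁻] = (Ksp/[Pb²⁺]) = 9.65×10⁻¹² mol/L
For CaCO₃: [CO₃²⁻] = (Ksp/[Ca²⁺]) = 3.02×10⁻⁸ mol/L
PbCO₃ requires the lower [CO₃²⁻], so it precipitates first.

PbCO₃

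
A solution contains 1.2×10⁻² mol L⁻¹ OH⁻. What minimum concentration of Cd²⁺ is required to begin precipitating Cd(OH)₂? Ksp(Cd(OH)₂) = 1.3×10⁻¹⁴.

The threshold for precipitation is Q = Ksp.
Cd(OH)₂(s) ⇌ Cd²⁺(aq) + 2 OH⁻(aq)
Ksp = [Cd²⁺][OH⁻]^2 = [Cd²⁺](1.2×10⁻²)^2
[Cd²⁺] = 1.3×10⁻¹⁴ / (1.2×10⁻²)^2 = 9.0×10⁻¹¹
[Cd²⁺] = 9.0×10⁻¹¹ mol L⁻¹

9.0×10⁻¹¹ M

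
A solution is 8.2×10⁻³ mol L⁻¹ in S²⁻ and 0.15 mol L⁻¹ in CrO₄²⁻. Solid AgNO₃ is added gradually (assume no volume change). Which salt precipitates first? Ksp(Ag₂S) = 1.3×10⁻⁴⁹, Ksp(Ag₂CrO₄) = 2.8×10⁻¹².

Ag₂S

The threshold for precipitation is Q = Ksp.
For Ag₂S: [Ag⁺] = (Ksp/[S²⁻])^(1/2) = 4.0×10⁻²⁴ mol L⁻¹
For Ag₂CrO₄: [Ag⁺] = (Ksp/[CrO₄²⁻])^(1/2) = 4.3×10⁻⁶ mol L⁻¹
Ag₂S requires the lower [Ag⁺], so it precipitates first.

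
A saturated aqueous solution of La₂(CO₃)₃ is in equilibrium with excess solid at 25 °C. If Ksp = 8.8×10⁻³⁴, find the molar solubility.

La₂(CO₃)₃(s) ⇌ 2 La³⁺(aq) + 3 CO₃²⁻(aq)
If s mol/L of La₂(CO₃)₃ dissolves, [La³⁺] = 2s and [CO₃²⁻] = 3s.
Ksp = [La³⁺]^2[CO₃²⁻]^3 = (2s)^2 · (3s)^3 = 108s^5
108s^5 = 8.8×10⁻³⁴  ⇒  s^5 = 8.1×10⁻³⁶
s = (8.1×10⁻³⁶)^(1/5) = 9.6×10⁻⁸ mol/L

9.6×10⁻⁸ M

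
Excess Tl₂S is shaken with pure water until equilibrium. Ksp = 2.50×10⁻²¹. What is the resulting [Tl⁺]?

1.71×10⁻⁷ M

Tl₂S(s) ⇌ 2 Tl⁺(aq) + S²⁻(aq)
Let s be the molar solubility. Then [Tl⁺] = 2s and [S²⁻] = s.
Ksp = [Tl⁺]^2[S²⁻] = (2s)^2 · s = 4s^3 = 2.50×10⁻²¹
s = 8.55×10⁻⁸ M
[Tl⁺] = 2s = 1.71×10⁻⁷ M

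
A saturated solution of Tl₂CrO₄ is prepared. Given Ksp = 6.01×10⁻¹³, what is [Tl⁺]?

1.06×10⁻⁴ M

Tl₂CrO₄(s) ⇌ 2 Tl⁺(aq) + CrO₄²⁻(aq)
With molar solubility s: [Tl⁺] = 2s, [CrO₄²⁻] = s.
Ksp = [Tl⁺]^2[CrO₄²⁻] = (2s)^2 · s = 4s^3 = 6.01×10⁻¹³
s = 5.32×10⁻⁵ mol L⁻¹
[Tl⁺] = 2s = 1.06×10⁻⁴ mol L⁻¹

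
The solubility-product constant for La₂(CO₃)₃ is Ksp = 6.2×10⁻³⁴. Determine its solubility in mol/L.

La₂(CO₃)₃(s) ⇌ 2 La³⁺(aq) + 3 CO₃²⁻(aq)
Call the molar solubility s, so that [La³⁺] = 2s and [CO₃²⁻] = 3s.
Ksp = [La³⁺]^2[CO₃²⁻]^3 = (2s)^2 · (3s)^3 = 108s^5
108s^5 = 6.2×10⁻³⁴  ⇒  s^5 = 5.7×10⁻³⁶
s = (5.7×10⁻³⁶)^(1/5) = 8.9×10⁻⁸ mol/L

8.9×10⁻⁸ M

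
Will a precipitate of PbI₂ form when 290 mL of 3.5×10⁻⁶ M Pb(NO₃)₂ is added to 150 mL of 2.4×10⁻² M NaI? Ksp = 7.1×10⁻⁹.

After mixing, V = 290 mL + 150 mL = 440 mL.
[Pb²⁺] = (3.5×10⁻⁶)(290)/440 = 2.3×10⁻⁶ M
[I⁻] = (2.4×10⁻²)(150)/440 = 8.2×10⁻³ M
Q = [Pb²⁺][I⁻]^2 = 1.5×10⁻¹⁰
Since Q (1.5×10⁻¹⁰) is less than Ksp (7.1×10⁻⁹), no PbI₂ precipitates.

No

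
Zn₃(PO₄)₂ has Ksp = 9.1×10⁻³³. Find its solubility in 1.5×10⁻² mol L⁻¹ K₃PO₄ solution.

1.1×10⁻¹⁰ M

Zn₃(PO₄)₂(s) ⇌ 3 Zn²⁺(aq) + 2 PO₄³⁻(aq)
PO₄³⁻ is already present at 1.5×10⁻² mol L⁻¹. If s mol/L of Zn₃(PO₄)₂ dissolves, [Zn²⁺] = 3s while [PO₄³⁻] ≈ 1.5×10⁻² mol L⁻¹.
Ksp = [Zn²⁺]^3[PO₄³⁻]^2 = (3s)^3(1.5×10⁻²)^2
(3s)^3 = 9.1×10⁻³³ / (1.5×10⁻²)^2 = 4.0×10⁻²⁹
s = 1.1×10⁻¹⁰ mol L⁻¹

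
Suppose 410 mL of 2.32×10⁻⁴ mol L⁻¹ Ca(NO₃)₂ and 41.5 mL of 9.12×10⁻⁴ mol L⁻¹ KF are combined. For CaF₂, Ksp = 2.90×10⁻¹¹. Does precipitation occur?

No

After mixing, V = 410 mL + 41.5 mL = 451.5 mL.
[Ca²⁺] = (2.32×10⁻⁴)(410)/451.5 = 2.11×10⁻⁴ mol L⁻¹
[F⁻] = (9.12×10⁻⁴)(41.5)/451.5 = 8.38×10⁻⁵ mol L⁻¹
Q = [Ca²⁺][F⁻]^2 = 1.48×10⁻¹²
Since Q (1.48×10⁻¹²) is less than Ksp (2.90×10⁻¹¹), no CaF₂ precipitates.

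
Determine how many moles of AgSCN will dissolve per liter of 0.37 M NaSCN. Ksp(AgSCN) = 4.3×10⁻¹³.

AgSCN(s) ⇌ Ag⁺(aq) + SCN⁻(aq)
SCN⁻ is already present at 0.37 M. If s mol/L of AgSCN dissolves, [Ag⁺] = s while [SCN⁻] ≈ 0.37 M.
Ksp = [Ag⁺][SCN⁻] = s(0.37)
s = 4.3×10⁻¹³ / (0.37) = 1.2×10⁻¹²
s = 1.2×10⁻¹² M

1.2×10⁻¹² M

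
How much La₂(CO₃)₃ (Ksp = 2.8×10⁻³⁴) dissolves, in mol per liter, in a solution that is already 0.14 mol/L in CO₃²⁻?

La₂(CO₃)₃(s) ⇌ 2 La³⁺(aq) + 3 CO₃²⁻(aq)
With CO₃²⁻ already at 0.14 mol/L and s small, take [CO₃²⁻] ≈ 0.14 mol/L and [La³⁺] = 2s.
Ksp = [La³⁺]^2[CO₃²⁻]^3 = (2s)^2(0.14)^3
(2s)^2 = 2.8×10⁻³⁴ / (0.14)^3 = 1.0×10⁻³¹
s = 1.6×10⁻¹⁶ mol/L

1.6×10⁻¹⁶ M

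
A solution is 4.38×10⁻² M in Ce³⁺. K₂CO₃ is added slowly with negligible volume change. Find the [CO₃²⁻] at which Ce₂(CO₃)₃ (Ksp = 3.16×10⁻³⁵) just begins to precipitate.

2.54×10⁻¹¹ M

A salt starts to precipitate once the ion product Q reaches its Ksp.
Ce₂(CO₃)₃(s) ⇌ 2 Ce³⁺(aq) + 3 CO₃²⁻(aq)
Ksp = [Ce³⁺]^2[CO₃²⁻]^3 = [CO₃²⁻]^3(4.38×10⁻²)^2
[CO₃²⁻]^3 = 3.16×10⁻³⁵ / (4.38×10⁻²)^2 = 1.65×10⁻³²
[CO₃²⁻] = 2.54×10⁻¹¹ M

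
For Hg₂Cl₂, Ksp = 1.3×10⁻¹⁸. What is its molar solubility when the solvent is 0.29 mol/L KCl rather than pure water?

1.5×10⁻¹⁷ M

Hg₂Cl₂(s) ⇌ Hg₂²⁺(aq) + 2 Cl⁻(aq)
Cl⁻ is already present at 0.29 mol/L. If s mol/L of Hg₂Cl₂ dissolves, [Hg₂²⁺] = s while [Cl⁻] ≈ 0.29 mol/L.
Ksp = [Hg₂²⁺][Cl⁻]^2 = s(0.29)^2
s = 1.3×10⁻¹⁸ / (0.29)^2 = 1.5×10⁻¹⁷
s = 1.5×10⁻¹⁷ mol/L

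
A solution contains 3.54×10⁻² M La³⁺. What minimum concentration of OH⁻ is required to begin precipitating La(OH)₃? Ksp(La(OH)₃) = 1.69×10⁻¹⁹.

1.68×10⁻⁶ M

The threshold for precipitation is Q = Ksp.
La(OH)₃(s) ⇌ La³⁺(aq) + 3 OH⁻(aq)
Ksp = [La³⁺][OH⁻]^3 = [OH⁻]^3(3.54×10⁻²)
[OH⁻]^3 = 1.69×10⁻¹⁹ / (3.54×10⁻²) = 4.77×10⁻¹⁸
[OH⁻] = 1.68×10⁻⁶ M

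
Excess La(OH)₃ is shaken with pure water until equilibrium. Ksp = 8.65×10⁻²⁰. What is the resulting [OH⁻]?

2.26×10⁻⁵ M

La(OH)₃(s) ⇌ La³⁺(aq) + 3 OH⁻(aq)
Call the molar solubility s, so that [La³⁺] = s and [OH⁻] = 3s.
Ksp = [La³⁺][OH⁻]^3 = s · (3s)^3 = 27s^4 = 8.65×10⁻²⁰
s = 7.52×10⁻⁶ mol/L
[OH⁻] = 3s = 2.26×10⁻⁵ mol/L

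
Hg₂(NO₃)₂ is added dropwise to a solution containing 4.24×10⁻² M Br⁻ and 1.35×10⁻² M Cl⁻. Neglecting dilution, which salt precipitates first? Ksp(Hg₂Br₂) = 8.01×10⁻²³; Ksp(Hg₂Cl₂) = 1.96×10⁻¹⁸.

The threshold for precipitation is Q = Ksp.
For Hg₂Br₂: [Hg₂²⁺] = (Ksp/[Br⁻]^2) = 4.46×10⁻²⁰ M
For Hg₂Cl₂: [Hg₂²⁺] = (Ksp/[Cl⁻]^2) = 1.08×10⁻¹⁴ M
The smaller threshold [Hg₂²⁺] is reached first, so Hg₂Br₂ precipitates first.

Hg₂Br₂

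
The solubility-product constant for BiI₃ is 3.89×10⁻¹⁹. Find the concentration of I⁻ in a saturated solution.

3.29×10⁻⁵ M

BiI₃(s) ⇌ Bi³⁺(aq) + 3 I⁻(aq)
For each mole of BiI₃ that dissolves per liter, [Bi³⁺] = s and [I⁻] = 3s; let s denote this solubility.
Ksp = [Bi³⁺][I⁻]^3 = s · (3s)^3 = 27s^4 = 3.89×10⁻¹⁹
s = 1.10×10⁻⁵ mol L⁻¹
[I⁻] = 3s = 3.29×10⁻⁵ mol L⁻¹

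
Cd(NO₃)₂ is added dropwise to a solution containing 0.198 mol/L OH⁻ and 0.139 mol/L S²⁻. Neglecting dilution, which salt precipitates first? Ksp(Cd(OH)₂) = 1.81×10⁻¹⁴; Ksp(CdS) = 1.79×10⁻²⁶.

CdS

Precipitation of each salt begins when its ion product equals Ksp.
For Cd(OH)₂: [Cd²⁺] = (Ksp/[OH⁻]^2) = 4.62×10⁻¹³ mol/L
For CdS: [Cd²⁺] = (Ksp/[S²⁻]) = 1.29×10⁻²⁵ mol/L
CdS requires the lower [Cd²⁺], so it precipitates first.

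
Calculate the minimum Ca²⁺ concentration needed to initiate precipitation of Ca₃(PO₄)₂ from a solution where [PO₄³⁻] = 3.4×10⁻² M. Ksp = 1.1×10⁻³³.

9.8×10⁻¹¹ M

Each salt precipitates once Q = Ksp for that salt.
Ca₃(PO₄)₂(s) ⇌ 3 Ca²⁺(aq) + 2 PO₄³⁻(aq)
Ksp = [Ca²⁺]^3[PO₄³⁻]^2 = [Ca²⁺]^3(3.4×10⁻²)^2
[Ca²⁺]^3 = 1.1×10⁻³³ / (3.4×10⁻²)^2 = 9.5×10⁻³¹
[Ca²⁺] = 9.8×10⁻¹¹ M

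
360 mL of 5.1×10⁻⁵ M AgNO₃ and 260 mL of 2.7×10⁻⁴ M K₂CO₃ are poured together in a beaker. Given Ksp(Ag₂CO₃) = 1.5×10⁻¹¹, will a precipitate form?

No

Total volume after mixing = 360 + 260 = 620 mL.
[Ag⁺] = (5.1×10⁻⁵)(360)/620 = 3.0×10⁻⁵ M
[CO₃²⁻] = (2.7×10⁻⁴)(260)/620 = 1.1×10⁻⁴ M
Q = [Ag⁺]^2[CO₃²⁻] = 9.9×10⁻¹⁴
Q = 9.9×10⁻¹⁴ < Ksp = 1.5×10⁻¹¹, so the solution is unsaturated and no precipitate forms.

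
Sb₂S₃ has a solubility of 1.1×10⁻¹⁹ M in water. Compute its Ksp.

Ksp = 1.7×10⁻⁹³

Sb₂S₃(s) ⇌ 2 Sb³⁺(aq) + 3 S²⁻(aq)
If s mol/L of Sb₂S₃ dissolves, [Sb³⁺] = 2s and [S²⁻] = 3s.
Ksp = [Sb³⁺]^2[S²⁻]^3 = (2s)^2 · (3s)^3 = 108s^5
Ksp = 108 × (1.1×10⁻¹⁹)^5 = 1.7×10⁻⁹³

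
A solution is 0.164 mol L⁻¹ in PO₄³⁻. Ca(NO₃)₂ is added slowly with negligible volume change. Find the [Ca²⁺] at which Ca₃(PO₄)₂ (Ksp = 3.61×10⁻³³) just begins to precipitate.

Precipitation begins when Q = Ksp.
Ca₃(PO₄)₂(s) ⇌ 3 Ca²⁺(aq) + 2 PO₄³⁻(aq)
Ksp = [Ca²⁺]^3[PO₄³⁻]^2 = [Ca²⁺]^3(0.164)^2
[Ca²⁺]^3 = 3.61×10⁻³³ / (0.164)^2 = 1.34×10⁻³¹
[Ca²⁺] = 5.12×10⁻¹¹ mol L⁻¹

5.12×10⁻¹¹ M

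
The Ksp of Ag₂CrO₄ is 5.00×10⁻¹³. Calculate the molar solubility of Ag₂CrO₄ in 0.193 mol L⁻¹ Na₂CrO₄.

8.05×10⁻⁷ M

Ag₂CrO₄(s) ⇌ 2 Ag⁺(aq) + CrO₄²⁻(aq)
The solution already contains CrO₄²⁻ at 0.193 mol L⁻¹. Let s be the molar solubility of Ag₂CrO₄.
[CrO₄²⁻] ≈ 0.193 mol L⁻¹ (common ion dominates); [Ag⁺] = 2s.
Ksp = [Ag⁺]^2[CrO₄²⁻] = (2s)^2(0.193)
(2s)^2 = 5.00×10⁻¹³ / (0.193) = 2.59×10⁻¹²
s = 8.05×10⁻⁷ mol L⁻¹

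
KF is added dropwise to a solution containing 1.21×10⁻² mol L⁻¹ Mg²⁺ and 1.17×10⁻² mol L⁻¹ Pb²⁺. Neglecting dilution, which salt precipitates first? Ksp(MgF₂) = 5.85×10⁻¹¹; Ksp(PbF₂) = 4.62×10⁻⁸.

Each salt precipitates once Q = Ksp for that salt.
For MgF₂: [F⁻] = (Ksp/[Mg²⁺])^(1/2) = 6.95×10⁻⁵ mol L⁻¹
For PbF₂: [F⁻] = (Ksp/[Pb²⁺])^(1/2) = 1.99×10⁻³ mol L⁻¹
MgF₂ requires the lower [F⁻], so it precipitates first.

MgF₂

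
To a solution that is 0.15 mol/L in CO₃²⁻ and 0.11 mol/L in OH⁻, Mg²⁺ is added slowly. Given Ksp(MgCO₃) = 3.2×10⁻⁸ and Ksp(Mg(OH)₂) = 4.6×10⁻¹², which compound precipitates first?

Mg(OH)₂

A salt starts to precipitate once the ion product Q reaches its Ksp.
For MgCO₃: [Mg²⁺] = (Ksp/[CO₃²⁻]) = 2.1×10⁻⁷ mol/L
For Mg(OH)₂: [Mg²⁺] = (Ksp/[OH⁻]^2) = 3.8×10⁻¹⁰ mol/L
Mg(OH)₂ requires the lower [Mg²⁺], so it precipitates first.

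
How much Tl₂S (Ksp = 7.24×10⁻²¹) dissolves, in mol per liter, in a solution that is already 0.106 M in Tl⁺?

Tl₂S(s) ⇌ 2 Tl⁺(aq) + S²⁻(aq)
Tl⁺ is already present at 0.106 M. If s mol/L of Tl₂S dissolves, [S²⁻] = s while [Tl⁺] ≈ 0.106 M.
Ksp = [Tl⁺]^2[S²⁻] = (0.106)^2s
s = 7.24×10⁻²¹ / (0.106)^2 = 6.44×10⁻¹⁹
s = 6.44×10⁻¹⁹ M

6.44×10⁻¹⁹ M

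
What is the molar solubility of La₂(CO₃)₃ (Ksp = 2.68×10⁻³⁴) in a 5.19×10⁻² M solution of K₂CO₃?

6.92×10⁻¹⁶ M

La₂(CO₃)₃(s) ⇌ 2 La³⁺(aq) + 3 CO₃²⁻(aq)
With CO₃²⁻ already at 5.19×10⁻² M and s small, take [CO₃²⁻] ≈ 5.19×10⁻² M and [La³⁺] = 2s.
Ksp = [La³⁺]^2[CO₃²⁻]^3 = (2s)^2(5.19×10⁻²)^3
(2s)^2 = 2.68×10⁻³⁴ / (5.19×10⁻²)^3 = 1.92×10⁻³⁰
s = 6.92×10⁻¹⁶ M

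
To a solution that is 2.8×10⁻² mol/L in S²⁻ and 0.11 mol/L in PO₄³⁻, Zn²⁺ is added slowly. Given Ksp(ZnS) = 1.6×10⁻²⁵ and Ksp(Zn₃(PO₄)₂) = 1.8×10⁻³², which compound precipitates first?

ZnS

The threshold for precipitation is Q = Ksp.
For ZnS: [Zn²⁺] = (Ksp/[S²⁻]) = 5.7×10⁻²⁴ mol/L
For Zn₃(PO₄)₂: [Zn²⁺] = (Ksp/[PO₄³⁻]^2)^(1/3) = 1.1×10⁻¹⁰ mol/L
ZnS requires the lower [Zn²⁺], so it precipitates first.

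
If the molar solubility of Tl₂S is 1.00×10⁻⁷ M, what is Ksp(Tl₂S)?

Tl₂S(s) ⇌ 2 Tl⁺(aq) + S²⁻(aq)
With molar solubility s: [Tl⁺] = 2s, [S²⁻] = s.
Ksp = [Tl⁺]^2[S²⁻] = (2s)^2 · s = 4s^3
Ksp = 4 × (1.00×10⁻⁷)^3 = 4.00×10⁻²¹

Ksp = 4.00×10⁻²¹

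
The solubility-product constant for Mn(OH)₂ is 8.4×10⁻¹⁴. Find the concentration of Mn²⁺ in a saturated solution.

2.8×10⁻⁵ M

Mn(OH)₂(s) ⇌ Mn²⁺(aq) + 2 OH⁻(aq)
For each mole of Mn(OH)₂ that dissolves per liter, [Mn²⁺] = s and [OH⁻] = 2s; let s denote this solubility.
Ksp = [Mn²⁺][OH⁻]^2 = s · (2s)^2 = 4s^3 = 8.4×10⁻¹⁴
s = 2.8×10⁻⁵ M
[Mn²⁺] = s = 2.8×10⁻⁵ M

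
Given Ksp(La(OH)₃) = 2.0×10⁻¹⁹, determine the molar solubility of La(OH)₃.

9.3×10⁻⁶ M

La(OH)₃(s) ⇌ La³⁺(aq) + 3 OH⁻(aq)
With molar solubility s: [La³⁺] = s, [OH⁻] = 3s.
Ksp = [La³⁺][OH⁻]^3 = s · (3s)^3 = 27s^4
27s^4 = 2.0×10⁻¹⁹  ⇒  s^4 = 7.4×10⁻²¹
Taking the 4th root, s = 9.3×10⁻⁶ mol/L.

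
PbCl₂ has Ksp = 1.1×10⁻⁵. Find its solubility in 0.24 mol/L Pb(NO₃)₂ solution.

PbCl₂(s) ⇌ Pb²⁺(aq) + 2 Cl⁻(aq)
The solution already contains Pb²⁺ at 0.24 mol/L. Let s be the molar solubility of PbCl₂.
[Pb²⁺] ≈ 0.24 mol/L (common ion dominates); [Cl⁻] = 2s.
Ksp = [Pb²⁺][Cl⁻]^2 = (0.24)(2s)^2
(2s)^2 = 1.1×10⁻⁵ / (0.24) = 4.6×10⁻⁵
s = 3.4×10⁻³ mol/L

3.4×10⁻³ M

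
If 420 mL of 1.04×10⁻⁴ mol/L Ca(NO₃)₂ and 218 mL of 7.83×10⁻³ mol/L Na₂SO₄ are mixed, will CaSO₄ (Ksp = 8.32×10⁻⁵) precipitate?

The combined volume is 638 mL.
[Ca²⁺] = (1.04×10⁻⁴)(420)/638 = 6.85×10⁻⁵ mol/L
[SO₄²⁻] = (7.83×10⁻³)(218)/638 = 2.68×10⁻³ mol/L
Q = [Ca²⁺][SO₄²⁻] = 1.83×10⁻⁷
Q = 1.83×10⁻⁷ < Ksp = 8.32×10⁻⁵, so the solution is unsaturated and no precipitate forms.

No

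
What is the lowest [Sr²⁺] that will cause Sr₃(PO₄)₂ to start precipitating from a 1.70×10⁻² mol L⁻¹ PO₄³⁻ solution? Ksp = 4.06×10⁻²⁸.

1.12×10⁻⁸ M

Precipitation of each salt begins when its ion product equals Ksp.
Sr₃(PO₄)₂(s) ⇌ 3 Sr²⁺(aq) + 2 PO₄³⁻(aq)
Ksp = [Sr²⁺]^3[PO₄³⁻]^2 = [Sr²⁺]^3(1.70×10⁻²)^2
[Sr²⁺]^3 = 4.06×10⁻²⁸ / (1.70×10⁻²)^2 = 1.40×10⁻²⁴
[Sr²⁺] = 1.12×10⁻⁸ mol L⁻¹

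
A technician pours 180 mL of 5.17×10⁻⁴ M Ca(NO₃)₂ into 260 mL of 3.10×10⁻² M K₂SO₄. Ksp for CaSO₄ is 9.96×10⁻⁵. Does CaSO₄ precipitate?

No

Total volume after mixing = 180 + 260 = 440 mL.
[Ca²⁺] = (5.17×10⁻⁴)(180)/440 = 2.12×10⁻⁴ M
[SO₄²⁻] = (3.10×10⁻²)(260)/440 = 1.83×10⁻² M
Q = [Ca²⁺][SO₄²⁻] = 3.87×10⁻⁶
Since Q (3.87×10⁻⁶) is less than Ksp (9.96×10⁻⁵), no CaSO₄ precipitates.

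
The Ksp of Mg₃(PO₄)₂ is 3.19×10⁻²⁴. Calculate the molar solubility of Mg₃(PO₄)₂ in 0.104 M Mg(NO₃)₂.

2.66×10⁻¹¹ M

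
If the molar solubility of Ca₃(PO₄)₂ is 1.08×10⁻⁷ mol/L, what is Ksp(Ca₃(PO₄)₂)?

Ca₃(PO₄)₂(s) ⇌ 3 Ca²⁺(aq) + 2 PO₄³⁻(aq)
With molar solubility s: [Ca²⁺] = 3s, [PO₄³⁻] = 2s.
Ksp = [Ca²⁺]^3[PO₄³⁻]^2 = (3s)^3 · (2s)^2 = 108s^5
Ksp = 108 × (1.08×10⁻⁷)^5 = 1.59×10⁻³³

Ksp = 1.59×10⁻³³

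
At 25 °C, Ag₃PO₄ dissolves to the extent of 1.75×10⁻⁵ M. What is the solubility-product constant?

Ag₃PO₄(s) ⇌ 3 Ag⁺(aq) + PO₄³⁻(aq)
If s mol/L of Ag₃PO₄ dissolves, [Ag⁺] = 3s and [PO₄³⁻] = s.
Ksp = [Ag⁺]^3[PO₄³⁻] = (3s)^3 · s = 27s^4
Ksp = 27 × (1.75×10⁻⁵)^4 = 2.53×10⁻¹⁸

Ksp = 2.53×10⁻¹⁸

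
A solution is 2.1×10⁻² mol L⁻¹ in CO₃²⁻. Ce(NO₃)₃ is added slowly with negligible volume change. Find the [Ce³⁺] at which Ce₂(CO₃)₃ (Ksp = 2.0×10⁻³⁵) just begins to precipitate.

1.5×10⁻¹⁵ M

The threshold for precipitation is Q = Ksp.
Ce₂(CO₃)₃(s) ⇌ 2 Ce³⁺(aq) + 3 CO₃²⁻(aq)
Ksp = [Ce³⁺]^2[CO₃²⁻]^3 = [Ce³⁺]^2(2.1×10⁻²)^3
[Ce³⁺]^2 = 2.0×10⁻³⁵ / (2.1×10⁻²)^3 = 2.2×10⁻³⁰
[Ce³⁺] = 1.5×10⁻¹⁵ mol L⁻¹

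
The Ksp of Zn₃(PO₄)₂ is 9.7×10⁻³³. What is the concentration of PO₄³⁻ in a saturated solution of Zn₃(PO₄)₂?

3.1×10⁻⁷ M

Zn₃(PO₄)₂(s) ⇌ 3 Zn²⁺(aq) + 2 PO₄³⁻(aq)
For each mole of Zn₃(PO₄)₂ that dissolves per liter, [Zn²⁺] = 3s and [PO₄³⁻] = 2s; let s denote this solubility.
Ksp = [Zn²⁺]^3[PO₄³⁻]^2 = (3s)^3 · (2s)^2 = 108s^5 = 9.7×10⁻³³
s = 1.6×10⁻⁷ mol L⁻¹
[PO₄³⁻] = 2s = 3.1×10⁻⁷ mol L⁻¹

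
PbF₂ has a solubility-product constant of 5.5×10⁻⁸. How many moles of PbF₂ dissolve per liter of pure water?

PbF₂(s) ⇌ Pb²⁺(aq) + 2 F⁻(aq)
Call the molar solubility s, so that [Pb²⁺] = s and [F⁻] = 2s.
Ksp = [Pb²⁺][F⁻]^2 = s · (2s)^2 = 4s^3
4s^3 = 5.5×10⁻⁸  ⇒  s^3 = 1.4×10⁻⁸
s = (1.4×10⁻⁸)^(1/3) = 2.4×10⁻³ mol/L

2.4×10⁻³ M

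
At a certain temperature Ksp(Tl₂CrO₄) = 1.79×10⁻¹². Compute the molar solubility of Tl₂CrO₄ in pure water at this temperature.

7.65×10⁻⁵ M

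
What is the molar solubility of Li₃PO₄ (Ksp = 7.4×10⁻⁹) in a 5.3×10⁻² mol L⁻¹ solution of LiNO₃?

Li₃PO₄(s) ⇌ 3 Li⁺(aq) + PO₄³⁻(aq)
Li⁺ is already present at 5.3×10⁻² mol L⁻¹. If s mol/L of Li₃PO₄ dissolves, [PO₄³⁻] = s while [Li⁺] ≈ 5.3×10⁻² mol L⁻¹.
Ksp = [Li⁺]^3[PO₄³⁻] = (5.3×10⁻²)^3s
s = 7.4×10⁻⁹ / (5.3×10⁻²)^3 = 5.0×10⁻⁵
s = 5.0×10⁻⁵ mol L⁻¹

5.0×10⁻⁵ M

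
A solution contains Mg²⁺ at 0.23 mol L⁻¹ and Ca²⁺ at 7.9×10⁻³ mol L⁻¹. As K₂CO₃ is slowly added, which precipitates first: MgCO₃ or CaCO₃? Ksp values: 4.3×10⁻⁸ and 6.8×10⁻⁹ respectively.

MgCO₃

A salt starts to precipitate once the ion product Q reaches its Ksp.
For MgCO₃: [CO₃²⁻] = (Ksp/[Mg²⁺]) = 1.9×10⁻⁷ mol L⁻¹
For CaCO₃: [CO₃²⁻] = (Ksp/[Ca²⁺]) = 8.6×10⁻⁷ mol L⁻¹
The smaller threshold [CO₃²⁻] is reached first, so MgCO₃ precipitates first.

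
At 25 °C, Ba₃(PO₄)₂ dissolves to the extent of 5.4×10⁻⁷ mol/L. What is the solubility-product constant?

Ksp = 5.0×10⁻³⁰

Ba₃(PO₄)₂(s) ⇌ 3 Ba²⁺(aq) + 2 PO₄³⁻(aq)
Let s be the molar solubility. Then [Ba²⁺] = 3s and [PO₄³⁻] = 2s.
Ksp = [Ba²⁺]^3[PO₄³⁻]^2 = (3s)^3 · (2s)^2 = 108s^5
Ksp = 108 × (5.4×10⁻⁷)^5 = 5.0×10⁻³⁰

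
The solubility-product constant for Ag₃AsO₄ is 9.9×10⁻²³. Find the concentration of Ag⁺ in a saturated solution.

Ag₃AsO₄(s) ⇌ 3 Ag⁺(aq) + AsO₄³⁻(aq)
Call the molar solubility s, so that [Ag⁺] = 3s and [AsO₄³⁻] = s.
Ksp = [Ag⁺]^3[AsO₄³⁻] = (3s)^3 · s = 27s^4 = 9.9×10⁻²³
s = 1.4×10⁻⁶ M
[Ag⁺] = 3s = 4.2×10⁻⁶ M

4.2×10⁻⁶ M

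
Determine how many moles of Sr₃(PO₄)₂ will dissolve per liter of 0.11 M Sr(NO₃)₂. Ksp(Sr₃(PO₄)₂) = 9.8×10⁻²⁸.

4.3×10⁻¹³ M

Sr₃(PO₄)₂(s) ⇌ 3 Sr²⁺(aq) + 2 PO₄³⁻(aq)
The solution already contains Sr²⁺ at 0.11 M. Let s be the molar solubility of Sr₃(PO₄)₂.
[Sr²⁺] ≈ 0.11 M (common ion dominates); [PO₄³⁻] = 2s.
Ksp = [Sr²⁺]^3[PO₄³⁻]^2 = (0.11)^3(2s)^2
(2s)^2 = 9.8×10⁻²⁸ / (0.11)^3 = 7.4×10⁻²⁵
s = 4.3×10⁻¹³ M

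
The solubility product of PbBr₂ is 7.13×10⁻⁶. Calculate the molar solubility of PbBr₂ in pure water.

PbBr₂(s) ⇌ Pb²⁺(aq) + 2 Br⁻(aq)
Call the molar solubility s, so that [Pb²⁺] = s and [Br⁻] = 2s.
Ksp = [Pb²⁺][Br⁻]^2 = s · (2s)^2 = 4s^3
4s^3 = 7.13×10⁻⁶  ⇒  s^3 = 1.78×10⁻⁶
Taking the 3rd root, s = 1.21×10⁻² mol L⁻¹.

1.21×10⁻² M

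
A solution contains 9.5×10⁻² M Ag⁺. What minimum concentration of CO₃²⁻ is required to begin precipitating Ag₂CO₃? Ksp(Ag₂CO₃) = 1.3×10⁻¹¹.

Each salt precipitates once Q = Ksp for that salt.
Ag₂CO₃(s) ⇌ 2 Ag⁺(aq) + CO₃²⁻(aq)
Ksp = [Ag⁺]^2[CO₃²⁻] = [CO₃²⁻](9.5×10⁻²)^2
[CO₃²⁻] = 1.3×10⁻¹¹ / (9.5×10⁻²)^2 = 1.4×10⁻⁹
[CO₃²⁻] = 1.4×10⁻⁹ M

1.4×10⁻⁹ M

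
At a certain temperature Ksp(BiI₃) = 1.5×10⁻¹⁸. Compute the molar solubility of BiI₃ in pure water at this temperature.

1.5×10⁻⁵ M

BiI₃(s) ⇌ Bi³⁺(aq) + 3 I⁻(aq)
Call the molar solubility s, so that [Bi³⁺] = s and [I⁻] = 3s.
Ksp = [Bi³⁺][I⁻]^3 = s · (3s)^3 = 27s^4
27s^4 = 1.5×10⁻¹⁸  ⇒  s^4 = 5.6×10⁻²⁰
s = (5.6×10⁻²⁰)^(1/4) = 1.5×10⁻⁵ mol/L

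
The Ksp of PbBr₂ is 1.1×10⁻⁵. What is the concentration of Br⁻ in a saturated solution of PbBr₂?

2.8×10⁻² M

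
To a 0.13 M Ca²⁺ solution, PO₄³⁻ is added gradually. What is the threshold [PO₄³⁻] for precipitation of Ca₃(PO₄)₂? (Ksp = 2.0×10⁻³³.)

9.5×10⁻¹⁶ M

Each salt precipitates once Q = Ksp for that salt.
Ca₃(PO₄)₂(s) ⇌ 3 Ca²⁺(aq) + 2 PO₄³⁻(aq)
Ksp = [Ca²⁺]^3[PO₄³⁻]^2 = [PO₄³⁻]^2(0.13)^3
[PO₄³⁻]^2 = 2.0×10⁻³³ / (0.13)^3 = 9.1×10⁻³¹
[PO₄³⁻] = 9.5×10⁻¹⁶ M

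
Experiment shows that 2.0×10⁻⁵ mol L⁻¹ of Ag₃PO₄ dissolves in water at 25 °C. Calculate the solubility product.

Ksp = 4.3×10⁻¹⁸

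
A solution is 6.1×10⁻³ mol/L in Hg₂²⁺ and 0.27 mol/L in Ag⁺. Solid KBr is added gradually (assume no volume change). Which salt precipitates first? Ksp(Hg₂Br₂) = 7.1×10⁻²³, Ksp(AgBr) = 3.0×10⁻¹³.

AgBr

Precipitation begins when Q = Ksp.
For Hg₂Br₂: [Br⁻] = (Ksp/[Hg₂²⁺])^(1/2) = 1.1×10⁻¹⁰ mol/L
For AgBr: [Br⁻] = (Ksp/[Ag⁺]) = 1.1×10⁻¹² mol/L
The smaller threshold [Br⁻] is reached first, so AgBr precipitates first.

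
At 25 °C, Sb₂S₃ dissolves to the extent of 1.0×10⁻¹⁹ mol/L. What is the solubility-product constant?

Ksp = 1.1×10⁻⁹³

Sb₂S₃(s) ⇌ 2 Sb³⁺(aq) + 3 S²⁻(aq)
With molar solubility s: [Sb³⁺] = 2s, [S²⁻] = 3s.
Ksp = [Sb³⁺]^2[S²⁻]^3 = (2s)^2 · (3s)^3 = 108s^5
Ksp = 108 × (1.0×10⁻¹⁹)^5 = 1.1×10⁻⁹³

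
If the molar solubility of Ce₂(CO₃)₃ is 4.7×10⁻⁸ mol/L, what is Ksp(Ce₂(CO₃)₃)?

Ksp = 2.5×10⁻³⁵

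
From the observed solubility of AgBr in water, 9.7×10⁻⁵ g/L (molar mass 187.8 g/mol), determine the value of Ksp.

Molar solubility s = (9.7×10⁻⁵ g/L) / (187.8 g/mol) = 5.165×10⁻⁷ mol/L
AgBr(s) ⇌ Ag⁺(aq) + Br⁻(aq)
For each mole of AgBr that dissolves per liter, [Ag⁺] = s and [Br⁻] = s; let s denote this solubility.
Ksp = [Ag⁺][Br⁻] = s · s = s^2
Ksp = (5.165×10⁻⁷)^2 = 2.7×10⁻¹³

Ksp = 2.7×10⁻¹³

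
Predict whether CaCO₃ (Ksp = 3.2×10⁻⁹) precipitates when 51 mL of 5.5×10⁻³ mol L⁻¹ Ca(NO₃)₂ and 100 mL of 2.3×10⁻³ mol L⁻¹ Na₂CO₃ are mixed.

Yes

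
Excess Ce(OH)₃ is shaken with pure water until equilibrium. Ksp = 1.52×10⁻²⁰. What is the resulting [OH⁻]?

Ce(OH)₃(s) ⇌ Ce³⁺(aq) + 3 OH⁻(aq)
For each mole of Ce(OH)₃ that dissolves per liter, [Ce³⁺] = s and [OH⁻] = 3s; let s denote this solubility.
Ksp = [Ce³⁺][OH⁻]^3 = s · (3s)^3 = 27s^4 = 1.52×10⁻²⁰
s = 4.87×10⁻⁶ mol/L
[OH⁻] = 3s = 1.46×10⁻⁵ mol/L

1.46×10⁻⁵ M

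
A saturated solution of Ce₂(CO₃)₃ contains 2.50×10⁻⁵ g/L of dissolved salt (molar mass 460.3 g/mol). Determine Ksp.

s = (2.50×10⁻⁵ g L⁻¹)/(460.3 g mol⁻¹) = 5.4312×10⁻⁸ M
Ce₂(CO₃)₃(s) ⇌ 2 Ce³⁺(aq) + 3 CO₃²⁻(aq)
With molar solubility s: [Ce³⁺] = 2s, [CO₃²⁻] = 3s.
Ksp = [Ce³⁺]^2[CO₃²⁻]^3 = (2s)^2 · (3s)^3 = 108s^5
Ksp = 108 × (5.4312×10⁻⁸)^5 = 5.10×10⁻³⁵

Ksp = 5.10×10⁻³⁵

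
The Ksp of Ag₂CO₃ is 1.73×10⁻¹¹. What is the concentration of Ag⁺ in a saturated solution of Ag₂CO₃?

Ag₂CO₃(s) ⇌ 2 Ag⁺(aq) + CO₃²⁻(aq)
Let s be the molar solubility. Then [Ag⁺] = 2s and [CO₃²⁻] = s.
Ksp = [Ag⁺]^2[CO₃²⁻] = (2s)^2 · s = 4s^3 = 1.73×10⁻¹¹
s = 1.63×10⁻⁴ mol/L
[Ag⁺] = 2s = 3.26×10⁻⁴ mol/L

3.26×10⁻⁴ M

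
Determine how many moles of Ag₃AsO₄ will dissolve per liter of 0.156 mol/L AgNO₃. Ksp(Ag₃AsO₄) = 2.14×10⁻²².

5.64×10⁻²⁰ M

Ag₃AsO₄(s) ⇌ 3 Ag⁺(aq) + AsO₄³⁻(aq)
Ag⁺ is already present at 0.156 mol/L. If s mol/L of Ag₃AsO₄ dissolves, [AsO₄³⁻] = s while [Ag⁺] ≈ 0.156 mol/L.
Ksp = [Ag⁺]^3[AsO₄³⁻] = (0.156)^3s
s = 2.14×10⁻²² / (0.156)^3 = 5.64×10⁻²⁰
s = 5.64×10⁻²⁰ mol/L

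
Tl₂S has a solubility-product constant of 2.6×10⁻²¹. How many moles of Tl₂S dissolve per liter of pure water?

Tl₂S(s) ⇌ 2 Tl⁺(aq) + S²⁻(aq)
Let s be the molar solubility. Then [Tl⁺] = 2s and [S²⁻] = s.
Ksp = [Tl⁺]^2[S²⁻] = (2s)^2 · s = 4s^3
4s^3 = 2.6×10⁻²¹  ⇒  s^3 = 6.5×10⁻²²
s = 8.7×10⁻⁸ mol L⁻¹

8.7×10⁻⁸ M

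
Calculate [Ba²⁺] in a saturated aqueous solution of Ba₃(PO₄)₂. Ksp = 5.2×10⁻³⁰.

Ba₃(PO₄)₂(s) ⇌ 3 Ba²⁺(aq) + 2 PO₄³⁻(aq)
With molar solubility s: [Ba²⁺] = 3s, [PO₄³⁻] = 2s.
Ksp = [Ba²⁺]^3[PO₄³⁻]^2 = (3s)^3 · (2s)^2 = 108s^5 = 5.2×10⁻³⁰
s = 5.5×10⁻⁷ M
[Ba²⁺] = 3s = 1.6×10⁻⁶ M

1.6×10⁻⁶ M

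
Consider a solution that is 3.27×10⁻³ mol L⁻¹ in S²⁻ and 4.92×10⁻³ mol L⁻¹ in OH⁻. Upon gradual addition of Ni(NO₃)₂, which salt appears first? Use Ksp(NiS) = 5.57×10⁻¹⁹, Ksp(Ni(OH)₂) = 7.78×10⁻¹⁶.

Precipitation begins when Q = Ksp.
For NiS: [Ni²⁺] = (Ksp/[S²⁻]) = 1.70×10⁻¹⁶ mol L⁻¹
For Ni(OH)₂: [Ni²⁺] = (Ksp/[OH⁻]^2) = 3.21×10⁻¹¹ mol L⁻¹
NiS requires the lower [Ni²⁺], so it precipitates first.

NiS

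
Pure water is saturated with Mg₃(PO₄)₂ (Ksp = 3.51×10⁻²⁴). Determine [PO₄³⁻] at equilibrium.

Mg₃(PO₄)₂(s) ⇌ 3 Mg²⁺(aq) + 2 PO₄³⁻(aq)
If s mol/L of Mg₃(PO₄)₂ dissolves, [Mg²⁺] = 3s and [PO₄³⁻] = 2s.
Ksp = [Mg²⁺]^3[PO₄³⁻]^2 = (3s)^3 · (2s)^2 = 108s^5 = 3.51×10⁻²⁴
s = 7.99×10⁻⁶ mol L⁻¹
[PO₄³⁻] = 2s = 1.60×10⁻⁵ mol L⁻¹

1.60×10⁻⁵ M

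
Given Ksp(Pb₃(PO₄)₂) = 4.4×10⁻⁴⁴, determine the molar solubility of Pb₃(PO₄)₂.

8.4×10⁻¹⁰ M

Pb₃(PO₄)₂(s) ⇌ 3 Pb²⁺(aq) + 2 PO₄³⁻(aq)
With molar solubility s: [Pb²⁺] = 3s, [PO₄³⁻] = 2s.
Ksp = [Pb²⁺]^3[PO₄³⁻]^2 = (3s)^3 · (2s)^2 = 108s^5
108s^5 = 4.4×10⁻⁴⁴  ⇒  s^5 = 4.1×10⁻⁴⁶
Taking the 5th root, s = 8.4×10⁻¹⁰ M.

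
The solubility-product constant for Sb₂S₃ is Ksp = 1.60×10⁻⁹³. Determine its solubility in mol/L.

Sb₂S₃(s) ⇌ 2 Sb³⁺(aq) + 3 S²⁻(aq)
For each mole of Sb₂S₃ that dissolves per liter, [Sb³⁺] = 2s and [S²⁻] = 3s; let s denote this solubility.
Ksp = [Sb³⁺]^2[S²⁻]^3 = (2s)^2 · (3s)^3 = 108s^5
108s^5 = 1.60×10⁻⁹³  ⇒  s^5 = 1.48×10⁻⁹⁵
Taking the 5th root, s = 1.08×10⁻¹⁹ mol L⁻¹.

1.08×10⁻¹⁹ M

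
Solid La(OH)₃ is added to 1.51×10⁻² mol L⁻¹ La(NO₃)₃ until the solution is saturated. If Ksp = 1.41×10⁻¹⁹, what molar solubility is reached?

La(OH)₃(s) ⇌ La³⁺(aq) + 3 OH⁻(aq)
Let s be the solubility of La(OH)₃ here. The common ion gives [La³⁺] ≈ 1.51×10⁻² mol L⁻¹, and [OH⁻] = 3s.
Ksp = [La³⁺][OH⁻]^3 = (1.51×10⁻²)(3s)^3
(3s)^3 = 1.41×10⁻¹⁹ / (1.51×10⁻²) = 9.34×10⁻¹⁸
s = 7.02×10⁻⁷ mol L⁻¹

7.02×10⁻⁷ M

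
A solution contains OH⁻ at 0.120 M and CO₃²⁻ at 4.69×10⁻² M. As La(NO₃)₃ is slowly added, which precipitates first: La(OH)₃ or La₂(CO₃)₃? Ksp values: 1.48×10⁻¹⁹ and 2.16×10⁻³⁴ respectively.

A salt starts to precipitate once the ion product Q reaches its Ksp.
For La(OH)₃: [La³⁺] = (Ksp/[OH⁻]^3) = 8.56×10⁻¹⁷ M
For La₂(CO₃)₃: [La³⁺] = (Ksp/[CO₃²⁻]^3)^(1/2) = 1.45×10⁻¹⁵ M
La(OH)₃ requires the lower [La³⁺], so it precipitates first.

La(OH)₃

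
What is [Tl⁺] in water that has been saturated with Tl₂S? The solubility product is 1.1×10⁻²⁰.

2.8×10⁻⁷ M

Tl₂S(s) ⇌ 2 Tl⁺(aq) + S²⁻(aq)
If s mol/L of Tl₂S dissolves, [Tl⁺] = 2s and [S²⁻] = s.
Ksp = [Tl⁺]^2[S²⁻] = (2s)^2 · s = 4s^3 = 1.1×10⁻²⁰
s = 1.4×10⁻⁷ mol/L
[Tl⁺] = 2s = 2.8×10⁻⁷ mol/L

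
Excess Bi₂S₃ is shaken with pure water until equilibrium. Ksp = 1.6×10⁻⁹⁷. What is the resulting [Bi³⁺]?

Bi₂S₃(s) ⇌ 2 Bi³⁺(aq) + 3 S²⁻(aq)
With molar solubility s: [Bi³⁺] = 2s, [S²⁻] = 3s.
Ksp = [Bi³⁺]^2[S²⁻]^3 = (2s)^2 · (3s)^3 = 108s^5 = 1.6×10⁻⁹⁷
s = 1.7×10⁻²⁰ mol L⁻¹
[Bi³⁺] = 2s = 3.4×10⁻²⁰ mol L⁻¹

3.4×10⁻²⁰ M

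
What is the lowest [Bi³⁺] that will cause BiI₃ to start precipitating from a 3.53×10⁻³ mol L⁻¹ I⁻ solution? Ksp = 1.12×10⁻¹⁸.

A salt starts to precipitate once the ion product Q reaches its Ksp.
BiI₃(s) ⇌ Bi³⁺(aq) + 3 I⁻(aq)
Ksp = [Bi³⁺][I⁻]^3 = [Bi³⁺](3.53×10⁻³)^3
[Bi³⁺] = 1.12×10⁻¹⁸ / (3.53×10⁻³)^3 = 2.55×10⁻¹¹
[Bi³⁺] = 2.55×10⁻¹¹ mol L⁻¹

2.55×10⁻¹¹ M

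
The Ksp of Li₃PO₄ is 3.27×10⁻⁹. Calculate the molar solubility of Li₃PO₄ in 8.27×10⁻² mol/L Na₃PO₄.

1.14×10⁻³ M

Li₃PO₄(s) ⇌ 3 Li⁺(aq) + PO₄³⁻(aq)
Let s be the solubility of Li₃PO₄ here. The common ion gives [PO₄³⁻] ≈ 8.27×10⁻² mol/L, and [Li⁺] = 3s.
Ksp = [Li⁺]^3[PO₄³⁻] = (3s)^3(8.27×10⁻²)
(3s)^3 = 3.27×10⁻⁹ / (8.27×10⁻²) = 3.95×10⁻⁸
s = 1.14×10⁻³ mol/L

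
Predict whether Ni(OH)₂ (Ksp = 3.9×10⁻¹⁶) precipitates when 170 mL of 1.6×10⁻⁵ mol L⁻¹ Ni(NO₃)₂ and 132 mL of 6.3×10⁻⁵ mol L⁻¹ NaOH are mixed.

Yes

After mixing, V = 170 mL + 132 mL = 302 mL.
[Ni²⁺] = (1.6×10⁻⁵)(170)/302 = 9.0×10⁻⁶ mol L⁻¹
[OH⁻] = (6.3×10⁻⁵)(132)/302 = 2.8×10⁻⁵ mol L⁻¹
Q = [Ni²⁺][OH⁻]^2 = 6.8×10⁻¹⁵
Because Q > Ksp (6.8×10⁻¹⁵ vs 3.9×10⁻¹⁶), a precipitate of Ni(OH)₂ forms.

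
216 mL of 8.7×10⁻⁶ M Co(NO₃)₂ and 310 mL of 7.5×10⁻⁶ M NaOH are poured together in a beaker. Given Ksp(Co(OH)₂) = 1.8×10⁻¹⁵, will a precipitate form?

Total volume after mixing = 216 + 310 = 526 mL.
[Co²⁺] = (8.7×10⁻⁶)(216)/526 = 3.6×10⁻⁶ M
[OH⁻] = (7.5×10⁻⁶)(310)/526 = 4.4×10⁻⁶ M
Q = [Co²⁺][OH⁻]^2 = 7.0×10⁻¹⁷
Q = 7.0×10⁻¹⁷ < Ksp = 1.8×10⁻¹⁵, so the solution is unsaturated and no precipitate forms.

No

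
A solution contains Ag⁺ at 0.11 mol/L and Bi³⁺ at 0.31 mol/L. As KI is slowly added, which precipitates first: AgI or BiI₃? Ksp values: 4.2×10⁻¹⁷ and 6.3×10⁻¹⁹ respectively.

AgI

Precipitation begins when Q = Ksp.
For AgI: [I⁻] = (Ksp/[Ag⁺]) = 3.8×10⁻¹⁶ mol/L
For BiI₃: [I⁻] = (Ksp/[Bi³⁺])^(1/3) = 1.3×10⁻⁶ mol/L
Since AgI needs less I⁻ to reach saturation, it precipitates first.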